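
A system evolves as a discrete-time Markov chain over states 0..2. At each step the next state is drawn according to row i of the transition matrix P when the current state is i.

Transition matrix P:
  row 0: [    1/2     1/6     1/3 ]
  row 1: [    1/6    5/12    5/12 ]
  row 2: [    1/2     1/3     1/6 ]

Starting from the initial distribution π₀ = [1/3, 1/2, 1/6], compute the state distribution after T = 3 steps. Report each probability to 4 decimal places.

t=0: π = [0.3333, 0.5000, 0.1667]
t=1: π = [0.3333, 0.3194, 0.3472]
t=2: π = [0.3935, 0.3044, 0.3021]
t=3: π = [0.3985, 0.2931, 0.3084]

π = [0.3985, 0.2931, 0.3084]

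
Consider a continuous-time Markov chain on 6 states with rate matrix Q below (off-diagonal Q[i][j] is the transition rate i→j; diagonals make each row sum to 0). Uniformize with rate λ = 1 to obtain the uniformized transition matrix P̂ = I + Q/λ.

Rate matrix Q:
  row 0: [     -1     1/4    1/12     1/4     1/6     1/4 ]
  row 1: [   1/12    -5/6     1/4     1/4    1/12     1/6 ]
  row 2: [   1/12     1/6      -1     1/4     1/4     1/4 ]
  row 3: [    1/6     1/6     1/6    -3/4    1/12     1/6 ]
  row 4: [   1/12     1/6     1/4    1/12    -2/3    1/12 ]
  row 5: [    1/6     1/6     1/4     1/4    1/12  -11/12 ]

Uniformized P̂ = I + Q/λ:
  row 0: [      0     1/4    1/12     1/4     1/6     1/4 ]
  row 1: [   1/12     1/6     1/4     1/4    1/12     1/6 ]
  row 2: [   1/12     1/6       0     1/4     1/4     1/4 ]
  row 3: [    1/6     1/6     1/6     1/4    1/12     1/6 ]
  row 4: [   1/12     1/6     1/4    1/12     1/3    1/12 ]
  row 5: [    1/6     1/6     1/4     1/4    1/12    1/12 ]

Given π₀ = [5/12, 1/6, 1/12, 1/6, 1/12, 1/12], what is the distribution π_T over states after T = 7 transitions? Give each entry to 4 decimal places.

π = [0.1066, 0.1756, 0.1709, 0.2232, 0.1609, 0.1628]

t=0: π = [0.4167, 0.1667, 0.0833, 0.1667, 0.0833, 0.0833]
t=1: π = [0.0694, 0.2014, 0.1458, 0.2361, 0.1528, 0.1944]
t=2: π = [0.1134, 0.1725, 0.1823, 0.2245, 0.1516, 0.1557]
t=3: π = [0.1056, 0.1761, 0.1668, 0.2247, 0.1611, 0.1657]
t=4: π = [0.1071, 0.1755, 0.1720, 0.2232, 0.1602, 0.1621]
t=5: π = [0.1065, 0.1756, 0.1706, 0.2233, 0.1610, 0.1631]
t=6: π = [0.1067, 0.1755, 0.1710, 0.2232, 0.1609, 0.1628]
t=7: π = [0.1066, 0.1756, 0.1709, 0.2232, 0.1609, 0.1628]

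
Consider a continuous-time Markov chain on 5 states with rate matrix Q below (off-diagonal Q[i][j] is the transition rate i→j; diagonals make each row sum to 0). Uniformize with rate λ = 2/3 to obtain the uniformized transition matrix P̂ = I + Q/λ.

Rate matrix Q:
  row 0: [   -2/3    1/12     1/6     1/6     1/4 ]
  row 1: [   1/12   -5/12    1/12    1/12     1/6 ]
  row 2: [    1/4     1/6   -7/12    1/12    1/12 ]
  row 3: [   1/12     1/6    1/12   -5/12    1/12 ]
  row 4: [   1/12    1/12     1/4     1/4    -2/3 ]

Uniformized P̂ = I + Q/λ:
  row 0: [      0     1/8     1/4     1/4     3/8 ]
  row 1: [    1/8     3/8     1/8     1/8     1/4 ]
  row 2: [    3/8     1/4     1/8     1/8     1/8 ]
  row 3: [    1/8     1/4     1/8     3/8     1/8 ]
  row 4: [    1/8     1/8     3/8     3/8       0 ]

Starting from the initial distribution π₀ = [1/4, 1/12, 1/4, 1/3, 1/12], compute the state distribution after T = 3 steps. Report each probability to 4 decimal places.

t=0: π = [0.2500, 0.0833, 0.2500, 0.3333, 0.0833]
t=1: π = [0.1563, 0.2188, 0.1771, 0.2604, 0.1875]
t=2: π = [0.1497, 0.2344, 0.1914, 0.2565, 0.1680]
t=3: π = [0.1541, 0.2396, 0.1857, 0.2498, 0.1707]

π = [0.1541, 0.2396, 0.1857, 0.2498, 0.1707]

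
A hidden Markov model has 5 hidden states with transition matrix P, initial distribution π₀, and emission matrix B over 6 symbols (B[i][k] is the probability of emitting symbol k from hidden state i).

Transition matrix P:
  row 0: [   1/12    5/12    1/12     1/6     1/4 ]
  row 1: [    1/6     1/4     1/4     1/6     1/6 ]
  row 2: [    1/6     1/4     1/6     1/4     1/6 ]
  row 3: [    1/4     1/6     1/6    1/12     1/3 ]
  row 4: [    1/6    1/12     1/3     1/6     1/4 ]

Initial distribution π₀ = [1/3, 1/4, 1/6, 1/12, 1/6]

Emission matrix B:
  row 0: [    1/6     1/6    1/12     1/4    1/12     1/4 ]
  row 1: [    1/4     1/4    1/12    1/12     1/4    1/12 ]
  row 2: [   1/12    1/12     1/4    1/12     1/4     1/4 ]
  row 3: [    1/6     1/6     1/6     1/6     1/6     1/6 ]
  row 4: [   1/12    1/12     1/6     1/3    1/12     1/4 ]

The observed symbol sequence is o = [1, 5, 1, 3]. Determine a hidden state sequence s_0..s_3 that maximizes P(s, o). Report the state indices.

path = [1, 2, 3, 4]

t=0: δ = [5.556e-02, 6.250e-02, 1.389e-02, 1.389e-02, 1.389e-02]  (obs o_0=1)
t=1: δ = [2.604e-03, 1.929e-03, 3.906e-03, 1.736e-03, 3.472e-03]  ψ = [1, 0, 1, 1, 0]  (obs o_1=5)
t=2: δ = [1.085e-04, 2.713e-04, 9.645e-05, 1.628e-04, 7.234e-05]  ψ = [2, 0, 4, 2, 4]  (obs o_2=1)
t=3: δ = [1.130e-05, 5.651e-06, 5.651e-06, 7.535e-06, 1.808e-05]  ψ = [1, 1, 1, 1, 3]  (obs o_3=3)
backtrack: best end state = 4; path = [1, 2, 3, 4]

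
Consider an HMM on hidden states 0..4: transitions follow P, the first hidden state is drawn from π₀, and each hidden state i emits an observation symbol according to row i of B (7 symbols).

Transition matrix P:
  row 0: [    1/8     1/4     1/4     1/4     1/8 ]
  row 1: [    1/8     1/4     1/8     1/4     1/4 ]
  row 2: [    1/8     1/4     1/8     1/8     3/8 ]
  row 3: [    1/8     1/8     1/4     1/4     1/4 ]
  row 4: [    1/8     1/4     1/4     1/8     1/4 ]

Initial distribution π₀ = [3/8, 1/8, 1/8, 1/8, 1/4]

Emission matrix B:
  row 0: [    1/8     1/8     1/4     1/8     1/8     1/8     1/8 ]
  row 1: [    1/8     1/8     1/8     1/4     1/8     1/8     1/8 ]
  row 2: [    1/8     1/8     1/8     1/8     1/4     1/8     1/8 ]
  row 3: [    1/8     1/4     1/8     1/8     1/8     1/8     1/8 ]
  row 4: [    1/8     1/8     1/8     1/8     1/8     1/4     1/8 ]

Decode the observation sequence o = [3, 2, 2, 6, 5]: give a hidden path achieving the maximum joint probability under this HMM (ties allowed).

path = [0, 2, 4, 2, 4]

t=0: δ = [4.688e-02, 3.125e-02, 1.562e-02, 1.562e-02, 3.125e-02]  (obs o_0=3)
t=1: δ = [1.465e-03, 1.465e-03, 1.465e-03, 1.465e-03, 9.766e-04]  ψ = [0, 0, 0, 0, 1]  (obs o_1=2)
t=2: δ = [4.578e-05, 4.578e-05, 4.578e-05, 4.578e-05, 6.866e-05]  ψ = [0, 0, 0, 0, 2]  (obs o_2=2)
t=3: δ = [1.073e-06, 2.146e-06, 2.146e-06, 1.431e-06, 2.146e-06]  ψ = [4, 4, 4, 0, 2]  (obs o_3=6)
t=4: δ = [3.353e-08, 6.706e-08, 6.706e-08, 6.706e-08, 2.012e-07]  ψ = [1, 1, 4, 1, 2]  (obs o_4=5)
backtrack: best end state = 4; path = [0, 2, 4, 2, 4]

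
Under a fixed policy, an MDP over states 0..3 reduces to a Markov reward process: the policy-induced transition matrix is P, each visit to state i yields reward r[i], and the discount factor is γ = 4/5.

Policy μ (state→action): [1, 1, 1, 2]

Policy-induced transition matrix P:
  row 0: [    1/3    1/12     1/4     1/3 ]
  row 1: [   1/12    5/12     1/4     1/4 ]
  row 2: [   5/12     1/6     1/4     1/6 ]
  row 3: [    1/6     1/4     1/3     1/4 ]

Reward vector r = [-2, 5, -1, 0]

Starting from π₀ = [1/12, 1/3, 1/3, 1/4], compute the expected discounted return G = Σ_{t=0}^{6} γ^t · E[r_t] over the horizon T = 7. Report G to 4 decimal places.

t=0: π = [0.0833, 0.3333, 0.3333, 0.2500], E[r] = 1.1667, γ^t·E[r] = 1.166667, running G = 1.166667
t=1: π = [0.2361, 0.2639, 0.2708, 0.2292], E[r] = 0.5764, γ^t·E[r] = 0.461111, running G = 1.627778
t=2: π = [0.2517, 0.2321, 0.2691, 0.2471], E[r] = 0.3877, γ^t·E[r] = 0.248148, running G = 1.875926
t=3: π = [0.2566, 0.2243, 0.2706, 0.2486], E[r] = 0.3378, γ^t·E[r] = 0.172938, running G = 2.048864
t=4: π = [0.2584, 0.2221, 0.2707, 0.2488], E[r] = 0.3229, γ^t·E[r] = 0.132255, running G = 2.181119
t=5: π = [0.2589, 0.2214, 0.2707, 0.2490], E[r] = 0.3184, γ^t·E[r] = 0.104335, running G = 2.285454
t=6: π = [0.2591, 0.2212, 0.2707, 0.2490], E[r] = 0.3171, γ^t·E[r] = 0.083121, running G = 2.368575

G = 2.3686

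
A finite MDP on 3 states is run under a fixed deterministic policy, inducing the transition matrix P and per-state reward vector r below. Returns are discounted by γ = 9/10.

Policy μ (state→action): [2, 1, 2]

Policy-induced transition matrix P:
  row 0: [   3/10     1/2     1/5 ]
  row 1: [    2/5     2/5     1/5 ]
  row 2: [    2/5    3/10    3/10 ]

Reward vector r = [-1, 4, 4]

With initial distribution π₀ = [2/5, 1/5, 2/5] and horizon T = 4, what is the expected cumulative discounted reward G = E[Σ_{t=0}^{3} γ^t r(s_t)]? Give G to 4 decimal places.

t=0: π = [0.4000, 0.2000, 0.4000], E[r] = 2.0000, γ^t·E[r] = 2.000000, running G = 2.000000
t=1: π = [0.3600, 0.4000, 0.2400], E[r] = 2.2000, γ^t·E[r] = 1.980000, running G = 3.980000
t=2: π = [0.3640, 0.4120, 0.2240], E[r] = 2.1800, γ^t·E[r] = 1.765800, running G = 5.745800
t=3: π = [0.3636, 0.4140, 0.2224], E[r] = 2.1820, γ^t·E[r] = 1.590678, running G = 7.336478

G = 7.3365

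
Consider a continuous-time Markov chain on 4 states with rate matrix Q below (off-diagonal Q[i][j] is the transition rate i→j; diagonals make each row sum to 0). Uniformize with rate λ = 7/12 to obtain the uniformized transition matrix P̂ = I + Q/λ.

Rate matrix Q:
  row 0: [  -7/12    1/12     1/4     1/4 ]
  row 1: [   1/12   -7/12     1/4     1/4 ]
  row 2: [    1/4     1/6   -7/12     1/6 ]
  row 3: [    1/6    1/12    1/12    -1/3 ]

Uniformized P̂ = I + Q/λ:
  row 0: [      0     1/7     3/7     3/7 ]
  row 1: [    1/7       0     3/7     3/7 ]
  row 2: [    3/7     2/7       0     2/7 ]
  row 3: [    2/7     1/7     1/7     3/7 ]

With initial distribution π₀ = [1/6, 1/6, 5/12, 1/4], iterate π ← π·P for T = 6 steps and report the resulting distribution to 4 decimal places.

π = [0.2283, 0.1519, 0.2223, 0.3975]

t=0: π = [0.1667, 0.1667, 0.4167, 0.2500]
t=1: π = [0.2738, 0.1786, 0.1786, 0.3690]
t=2: π = [0.2075, 0.1429, 0.2466, 0.4031]
t=3: π = [0.2413, 0.1577, 0.2077, 0.3933]
t=4: π = [0.2239, 0.1500, 0.2272, 0.3989]
t=5: π = [0.2328, 0.1539, 0.2172, 0.3961]
t=6: π = [0.2283, 0.1519, 0.2223, 0.3975]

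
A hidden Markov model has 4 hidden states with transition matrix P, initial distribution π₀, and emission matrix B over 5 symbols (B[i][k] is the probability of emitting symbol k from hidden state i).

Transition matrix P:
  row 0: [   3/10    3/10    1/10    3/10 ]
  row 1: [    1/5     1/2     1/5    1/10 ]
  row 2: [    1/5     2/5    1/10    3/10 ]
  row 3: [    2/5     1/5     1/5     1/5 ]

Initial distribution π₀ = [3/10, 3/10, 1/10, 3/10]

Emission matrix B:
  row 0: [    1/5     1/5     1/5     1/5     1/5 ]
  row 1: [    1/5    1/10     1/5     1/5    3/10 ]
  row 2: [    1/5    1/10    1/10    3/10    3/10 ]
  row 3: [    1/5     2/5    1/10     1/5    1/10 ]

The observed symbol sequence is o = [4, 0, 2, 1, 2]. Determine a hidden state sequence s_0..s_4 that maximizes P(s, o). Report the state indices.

t=0: δ = [6.000e-02, 9.000e-02, 3.000e-02, 3.000e-02]  (obs o_0=4)
t=1: δ = [3.600e-03, 9.000e-03, 3.600e-03, 3.600e-03]  ψ = [0, 1, 1, 0]  (obs o_1=0)
t=2: δ = [3.600e-04, 9.000e-04, 1.800e-04, 1.080e-04]  ψ = [1, 1, 1, 0]  (obs o_2=2)
t=3: δ = [3.600e-05, 4.500e-05, 1.800e-05, 4.320e-05]  ψ = [1, 1, 1, 0]  (obs o_3=1)
t=4: δ = [3.456e-06, 4.500e-06, 9.000e-07, 1.080e-06]  ψ = [3, 1, 1, 0]  (obs o_4=2)
backtrack: best end state = 1; path = [1, 1, 1, 1, 1]

path = [1, 1, 1, 1, 1]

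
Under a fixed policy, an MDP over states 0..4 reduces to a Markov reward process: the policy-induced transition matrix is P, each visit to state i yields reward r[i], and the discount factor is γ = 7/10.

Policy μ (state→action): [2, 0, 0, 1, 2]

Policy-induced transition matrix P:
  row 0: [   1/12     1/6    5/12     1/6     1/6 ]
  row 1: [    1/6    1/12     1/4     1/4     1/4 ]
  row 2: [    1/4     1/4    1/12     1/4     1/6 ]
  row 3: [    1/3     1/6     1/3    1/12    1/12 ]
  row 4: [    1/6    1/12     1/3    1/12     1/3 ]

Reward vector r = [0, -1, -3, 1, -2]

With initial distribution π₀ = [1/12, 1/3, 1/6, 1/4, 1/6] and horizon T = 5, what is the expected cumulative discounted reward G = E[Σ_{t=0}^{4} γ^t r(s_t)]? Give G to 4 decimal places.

t=0: π = [0.0833, 0.3333, 0.1667, 0.2500, 0.1667], E[r] = -0.9167, γ^t·E[r] = -0.916667, running G = -0.916667
t=1: π = [0.2153, 0.1389, 0.2708, 0.1736, 0.2014], E[r] = -1.1806, γ^t·E[r] = -0.826389, running G = -1.743056
t=2: π = [0.2002, 0.1609, 0.2720, 0.1696, 0.1973], E[r] = -1.2020, γ^t·E[r] = -0.588964, running G = -2.332020
t=3: π = [0.2009, 0.1595, 0.2686, 0.1722, 0.1988], E[r] = -1.1908, γ^t·E[r] = -0.408454, running G = -2.740474
t=4: π = [0.2010, 0.1592, 0.2696, 0.1714, 0.1987], E[r] = -1.1942, γ^t·E[r] = -0.286718, running G = -3.027191

G = -3.0272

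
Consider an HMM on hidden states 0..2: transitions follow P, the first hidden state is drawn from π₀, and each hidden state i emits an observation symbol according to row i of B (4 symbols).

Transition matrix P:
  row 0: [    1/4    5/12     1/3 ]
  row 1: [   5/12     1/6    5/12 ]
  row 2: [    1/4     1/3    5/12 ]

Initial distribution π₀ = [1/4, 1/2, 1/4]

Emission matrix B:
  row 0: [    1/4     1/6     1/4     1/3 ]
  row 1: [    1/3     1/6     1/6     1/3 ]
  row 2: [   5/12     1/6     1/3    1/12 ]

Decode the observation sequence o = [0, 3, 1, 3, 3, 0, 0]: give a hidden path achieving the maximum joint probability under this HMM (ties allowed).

path = [1, 0, 1, 0, 1, 2, 2]

t=0: δ = [6.250e-02, 1.667e-01, 1.042e-01]  (obs o_0=0)
t=1: δ = [2.315e-02, 1.157e-02, 5.787e-03]  ψ = [1, 2, 1]  (obs o_1=3)
t=2: δ = [9.645e-04, 1.608e-03, 1.286e-03]  ψ = [0, 0, 0]  (obs o_2=1)
t=3: δ = [2.233e-04, 1.429e-04, 5.582e-05]  ψ = [1, 2, 1]  (obs o_3=3)
t=4: δ = [1.985e-05, 3.101e-05, 6.202e-06]  ψ = [1, 0, 0]  (obs o_4=3)
t=5: δ = [3.230e-06, 2.756e-06, 5.384e-06]  ψ = [1, 0, 1]  (obs o_5=0)
t=6: δ = [3.365e-07, 5.982e-07, 9.346e-07]  ψ = [2, 2, 2]  (obs o_6=0)
backtrack: best end state = 2; path = [1, 0, 1, 0, 1, 2, 2]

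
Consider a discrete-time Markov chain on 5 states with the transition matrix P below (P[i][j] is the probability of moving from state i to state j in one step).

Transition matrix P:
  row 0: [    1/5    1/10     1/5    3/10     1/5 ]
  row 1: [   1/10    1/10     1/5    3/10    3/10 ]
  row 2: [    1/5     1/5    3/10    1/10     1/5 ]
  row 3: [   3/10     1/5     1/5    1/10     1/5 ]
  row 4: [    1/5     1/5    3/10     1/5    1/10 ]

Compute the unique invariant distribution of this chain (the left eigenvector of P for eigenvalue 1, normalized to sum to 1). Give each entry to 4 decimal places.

Balance equations π_j = Σ_i π_i·P[i][j]:
  π_0 = 1/5·π_0 + 1/10·π_1 + 1/5·π_2 + 3/10·π_3 + 1/5·π_4
  π_1 = 1/10·π_0 + 1/10·π_1 + 1/5·π_2 + 1/5·π_3 + 1/5·π_4
  π_2 = 1/5·π_0 + 1/5·π_1 + 3/10·π_2 + 1/5·π_3 + 3/10·π_4
  π_3 = 3/10·π_0 + 3/10·π_1 + 1/10·π_2 + 1/10·π_3 + 1/5·π_4
  normalize: π_0 + π_1 + π_2 + π_3 + π_4 = 1
Solving the linear system gives exactly π = [2389/11771, 1923/11771, 2873/11771, 2271/11771, 2315/11771].

π = [0.2030, 0.1634, 0.2441, 0.1929, 0.1967]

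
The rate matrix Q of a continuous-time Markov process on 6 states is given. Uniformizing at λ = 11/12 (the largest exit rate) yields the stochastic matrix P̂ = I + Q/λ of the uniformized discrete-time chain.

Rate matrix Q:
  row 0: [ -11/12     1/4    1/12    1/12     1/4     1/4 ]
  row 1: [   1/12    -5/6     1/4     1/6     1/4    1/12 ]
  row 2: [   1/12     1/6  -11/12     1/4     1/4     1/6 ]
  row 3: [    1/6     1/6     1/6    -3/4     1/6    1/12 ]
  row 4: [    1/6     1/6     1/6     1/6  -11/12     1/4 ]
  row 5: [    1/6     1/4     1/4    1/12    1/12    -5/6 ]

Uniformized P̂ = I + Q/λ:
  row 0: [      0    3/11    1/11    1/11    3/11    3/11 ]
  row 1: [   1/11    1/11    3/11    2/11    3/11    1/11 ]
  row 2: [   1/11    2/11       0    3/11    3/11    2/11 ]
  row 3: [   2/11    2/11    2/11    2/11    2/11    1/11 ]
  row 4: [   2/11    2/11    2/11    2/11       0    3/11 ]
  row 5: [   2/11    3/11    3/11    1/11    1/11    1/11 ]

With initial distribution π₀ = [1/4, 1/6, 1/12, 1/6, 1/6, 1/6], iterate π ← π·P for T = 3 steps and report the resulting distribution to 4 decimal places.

t=0: π = [0.2500, 0.1667, 0.0833, 0.1667, 0.1667, 0.1667]
t=1: π = [0.1136, 0.2045, 0.1742, 0.1515, 0.1818, 0.1742]
t=2: π = [0.1267, 0.1894, 0.1742, 0.1715, 0.1777, 0.1605]
t=3: π = [0.1257, 0.1907, 0.1704, 0.1716, 0.1795, 0.1621]

π = [0.1257, 0.1907, 0.1704, 0.1716, 0.1795, 0.1621]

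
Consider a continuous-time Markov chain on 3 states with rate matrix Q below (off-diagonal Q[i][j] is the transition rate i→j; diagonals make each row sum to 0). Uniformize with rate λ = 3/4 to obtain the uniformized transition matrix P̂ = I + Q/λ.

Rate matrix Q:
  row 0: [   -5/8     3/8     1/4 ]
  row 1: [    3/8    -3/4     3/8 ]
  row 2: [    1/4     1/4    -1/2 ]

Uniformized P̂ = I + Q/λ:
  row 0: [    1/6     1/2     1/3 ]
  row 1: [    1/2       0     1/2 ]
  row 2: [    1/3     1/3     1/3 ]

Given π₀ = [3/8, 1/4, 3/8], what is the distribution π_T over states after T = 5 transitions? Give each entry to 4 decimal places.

π = [0.3268, 0.2917, 0.3815]

t=0: π = [0.3750, 0.2500, 0.3750]
t=1: π = [0.3125, 0.3125, 0.3750]
t=2: π = [0.3333, 0.2813, 0.3854]
t=3: π = [0.3247, 0.2951, 0.3802]
t=4: π = [0.3284, 0.2891, 0.3825]
t=5: π = [0.3268, 0.2917, 0.3815]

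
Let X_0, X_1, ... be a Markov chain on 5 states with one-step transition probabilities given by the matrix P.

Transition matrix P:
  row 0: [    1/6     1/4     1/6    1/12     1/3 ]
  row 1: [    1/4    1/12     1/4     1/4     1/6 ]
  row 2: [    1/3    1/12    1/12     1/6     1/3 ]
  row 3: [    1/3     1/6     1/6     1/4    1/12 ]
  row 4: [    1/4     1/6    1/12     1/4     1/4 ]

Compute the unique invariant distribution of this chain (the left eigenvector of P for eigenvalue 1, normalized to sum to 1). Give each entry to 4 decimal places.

Balance equations π_j = Σ_i π_i·P[i][j]:
  π_0 = 1/6·π_0 + 1/4·π_1 + 1/3·π_2 + 1/3·π_3 + 1/4·π_4
  π_1 = 1/4·π_0 + 1/12·π_1 + 1/12·π_2 + 1/6·π_3 + 1/6·π_4
  π_2 = 1/6·π_0 + 1/4·π_1 + 1/12·π_2 + 1/6·π_3 + 1/12·π_4
  π_3 = 1/12·π_0 + 1/4·π_1 + 1/6·π_2 + 1/4·π_3 + 1/4·π_4
  normalize: π_0 + π_1 + π_2 + π_3 + π_4 = 1
Solving the linear system gives exactly π = [6427/24994, 4055/24994, 1850/12497, 4869/24994, 5943/24994].

π = [0.2571, 0.1622, 0.1480, 0.1948, 0.2378]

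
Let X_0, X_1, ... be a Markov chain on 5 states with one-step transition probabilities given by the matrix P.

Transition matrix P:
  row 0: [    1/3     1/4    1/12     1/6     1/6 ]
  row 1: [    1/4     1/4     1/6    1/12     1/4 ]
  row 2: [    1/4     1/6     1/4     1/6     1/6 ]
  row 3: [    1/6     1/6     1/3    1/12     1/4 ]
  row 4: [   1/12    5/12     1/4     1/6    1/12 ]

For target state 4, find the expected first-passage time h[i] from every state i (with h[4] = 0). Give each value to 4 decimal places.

h = [5.0814, 4.6906, 5.1205, 4.7296, 0.0000]

First-step conditioning: h[4] = 0; for i ≠ 4, h[i] = 1 + Σ_k P[i][k]·h[k].
  h[0] = 1 + 1/3·h[0] + 1/4·h[1] + 1/12·h[2] + 1/6·h[3]
  h[1] = 1 + 1/4·h[0] + 1/4·h[1] + 1/6·h[2] + 1/12·h[3]
  h[2] = 1 + 1/4·h[0] + 1/6·h[1] + 1/4·h[2] + 1/6·h[3]
  h[3] = 1 + 1/6·h[0] + 1/6·h[1] + 1/3·h[2] + 1/12·h[3]
Solving the 4×4 linear system over states ≠ 4 gives exactly h = [1560/307, 1440/307, 1572/307, 1452/307, 0] (h[4] = 0 is the target).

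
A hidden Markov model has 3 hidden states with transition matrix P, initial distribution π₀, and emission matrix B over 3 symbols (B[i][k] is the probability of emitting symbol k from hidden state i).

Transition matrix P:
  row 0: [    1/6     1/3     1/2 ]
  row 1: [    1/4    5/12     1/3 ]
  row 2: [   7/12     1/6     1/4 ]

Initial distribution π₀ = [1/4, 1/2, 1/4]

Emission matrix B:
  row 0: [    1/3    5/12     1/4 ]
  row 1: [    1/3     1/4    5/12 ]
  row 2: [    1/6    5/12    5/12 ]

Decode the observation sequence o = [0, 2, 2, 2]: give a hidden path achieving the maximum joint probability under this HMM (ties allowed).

path = [1, 1, 1, 1]

t=0: δ = [8.333e-02, 1.667e-01, 4.167e-02]  (obs o_0=0)
t=1: δ = [1.042e-02, 2.894e-02, 2.315e-02]  ψ = [1, 1, 1]  (obs o_1=2)
t=2: δ = [3.376e-03, 5.023e-03, 4.019e-03]  ψ = [2, 1, 1]  (obs o_2=2)
t=3: δ = [5.861e-04, 8.721e-04, 7.033e-04]  ψ = [2, 1, 0]  (obs o_3=2)
backtrack: best end state = 1; path = [1, 1, 1, 1]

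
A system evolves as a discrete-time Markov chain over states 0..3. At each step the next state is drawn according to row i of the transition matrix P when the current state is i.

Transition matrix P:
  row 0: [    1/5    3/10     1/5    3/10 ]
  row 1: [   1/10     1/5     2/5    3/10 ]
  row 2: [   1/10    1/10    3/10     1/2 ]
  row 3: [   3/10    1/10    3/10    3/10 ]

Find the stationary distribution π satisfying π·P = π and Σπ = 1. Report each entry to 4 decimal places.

π = [0.1909, 0.1535, 0.2963, 0.3593]

Balance equations π_j = Σ_i π_i·P[i][j]:
  π_0 = 1/5·π_0 + 1/10·π_1 + 1/10·π_2 + 3/10·π_3
  π_1 = 3/10·π_0 + 1/5·π_1 + 1/10·π_2 + 1/10·π_3
  π_2 = 1/5·π_0 + 2/5·π_1 + 3/10·π_2 + 3/10·π_3
  normalize: π_0 + π_1 + π_2 + π_3 = 1
Solving the linear system gives exactly π = [97/508, 39/254, 301/1016, 365/1016].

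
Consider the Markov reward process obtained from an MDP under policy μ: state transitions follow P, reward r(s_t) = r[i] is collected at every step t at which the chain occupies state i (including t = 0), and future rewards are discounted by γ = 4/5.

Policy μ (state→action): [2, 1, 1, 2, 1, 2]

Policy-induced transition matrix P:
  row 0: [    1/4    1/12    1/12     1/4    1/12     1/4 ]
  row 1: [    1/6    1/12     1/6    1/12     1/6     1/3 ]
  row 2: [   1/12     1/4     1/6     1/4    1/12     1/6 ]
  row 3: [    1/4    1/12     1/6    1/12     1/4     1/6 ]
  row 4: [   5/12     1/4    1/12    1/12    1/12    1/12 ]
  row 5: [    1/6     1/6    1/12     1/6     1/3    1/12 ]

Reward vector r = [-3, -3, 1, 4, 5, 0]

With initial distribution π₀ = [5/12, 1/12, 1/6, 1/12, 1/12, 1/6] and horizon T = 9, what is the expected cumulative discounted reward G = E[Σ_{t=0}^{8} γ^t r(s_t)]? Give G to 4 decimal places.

G = 1.0240

t=0: π = [0.4167, 0.0833, 0.1667, 0.0833, 0.0833, 0.1667], E[r] = -0.5833, γ^t·E[r] = -0.583333, running G = -0.583333
t=1: π = [0.2153, 0.1389, 0.1111, 0.1944, 0.1458, 0.1944], E[r] = 0.5556, γ^t·E[r] = 0.444444, running G = -0.138889
t=2: π = [0.2280, 0.1424, 0.1204, 0.1539, 0.1759, 0.1794], E[r] = 0.5046, γ^t·E[r] = 0.322963, running G = 0.184074
t=3: π = [0.2324, 0.1477, 0.1181, 0.1563, 0.1657, 0.1798], E[r] = 0.4316, γ^t·E[r] = 0.220988, running G = 0.405062
t=4: π = [0.2307, 0.1456, 0.1185, 0.1567, 0.1666, 0.1819], E[r] = 0.4499, γ^t·E[r] = 0.184263, running G = 0.589325
t=5: π = [0.2307, 0.1460, 0.1184, 0.1567, 0.1671, 0.1811], E[r] = 0.4502, γ^t·E[r] = 0.147508, running G = 0.736833
t=6: π = [0.2308, 0.1460, 0.1184, 0.1566, 0.1669, 0.1812], E[r] = 0.4488, γ^t·E[r] = 0.117651, running G = 0.854484
t=7: π = [0.2308, 0.1460, 0.1184, 0.1566, 0.1669, 0.1812], E[r] = 0.4491, γ^t·E[r] = 0.094193, running G = 0.948677
t=8: π = [0.2308, 0.1460, 0.1184, 0.1566, 0.1669, 0.1812], E[r] = 0.4491, γ^t·E[r] = 0.075354, running G = 1.024031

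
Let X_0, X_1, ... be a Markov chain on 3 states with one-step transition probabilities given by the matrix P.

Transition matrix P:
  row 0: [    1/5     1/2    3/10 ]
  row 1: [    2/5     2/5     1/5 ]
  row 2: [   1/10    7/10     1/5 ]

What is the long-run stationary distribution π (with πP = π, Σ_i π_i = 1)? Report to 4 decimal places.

Balance equations π_j = Σ_i π_i·P[i][j]:
  π_0 = 1/5·π_0 + 2/5·π_1 + 1/10·π_2
  π_1 = 1/2·π_0 + 2/5·π_1 + 7/10·π_2
  normalize: π_0 + π_1 + π_2 = 1
Solving the linear system gives exactly π = [34/123, 61/123, 28/123].

π = [0.2764, 0.4959, 0.2276]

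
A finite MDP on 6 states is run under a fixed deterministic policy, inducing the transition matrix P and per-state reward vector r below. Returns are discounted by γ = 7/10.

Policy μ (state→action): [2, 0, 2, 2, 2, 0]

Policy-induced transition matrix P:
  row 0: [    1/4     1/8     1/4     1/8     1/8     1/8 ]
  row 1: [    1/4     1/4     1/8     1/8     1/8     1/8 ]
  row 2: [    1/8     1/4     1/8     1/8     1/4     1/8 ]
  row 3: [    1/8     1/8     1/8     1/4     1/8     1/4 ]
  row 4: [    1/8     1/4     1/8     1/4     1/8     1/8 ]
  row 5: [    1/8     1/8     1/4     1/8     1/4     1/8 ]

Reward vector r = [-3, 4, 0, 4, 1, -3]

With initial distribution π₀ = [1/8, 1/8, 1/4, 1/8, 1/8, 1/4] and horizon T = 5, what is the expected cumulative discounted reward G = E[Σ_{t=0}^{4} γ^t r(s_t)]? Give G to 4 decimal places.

G = 1.1729

t=0: π = [0.1250, 0.1250, 0.2500, 0.1250, 0.1250, 0.2500], E[r] = 0.0000, γ^t·E[r] = 0.000000, running G = 0.000000
t=1: π = [0.1563, 0.1875, 0.1719, 0.1563, 0.1875, 0.1406], E[r] = 0.6719, γ^t·E[r] = 0.470313, running G = 0.470313
t=2: π = [0.1680, 0.1934, 0.1621, 0.1680, 0.1641, 0.1445], E[r] = 0.6719, γ^t·E[r] = 0.329219, running G = 0.799531
t=3: π = [0.1702, 0.1899, 0.1641, 0.1665, 0.1633, 0.1460], E[r] = 0.6406, γ^t·E[r] = 0.219734, running G = 1.019266
t=4: π = [0.1700, 0.1897, 0.1645, 0.1662, 0.1638, 0.1458], E[r] = 0.6399, γ^t·E[r] = 0.153631, running G = 1.172897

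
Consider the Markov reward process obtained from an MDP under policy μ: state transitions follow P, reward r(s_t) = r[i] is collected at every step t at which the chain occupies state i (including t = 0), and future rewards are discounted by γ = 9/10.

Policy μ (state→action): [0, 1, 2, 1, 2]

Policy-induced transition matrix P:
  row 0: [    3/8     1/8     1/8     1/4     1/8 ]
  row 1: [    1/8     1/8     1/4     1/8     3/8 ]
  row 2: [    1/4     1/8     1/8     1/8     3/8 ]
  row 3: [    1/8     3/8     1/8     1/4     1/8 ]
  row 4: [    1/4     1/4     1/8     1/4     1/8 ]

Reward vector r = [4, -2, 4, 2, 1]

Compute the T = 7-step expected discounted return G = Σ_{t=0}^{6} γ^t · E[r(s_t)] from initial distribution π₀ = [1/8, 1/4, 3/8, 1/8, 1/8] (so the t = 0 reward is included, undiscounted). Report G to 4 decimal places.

t=0: π = [0.1250, 0.2500, 0.3750, 0.1250, 0.1250], E[r] = 1.8750, γ^t·E[r] = 1.875000, running G = 1.875000
t=1: π = [0.2188, 0.1719, 0.1563, 0.1719, 0.2813], E[r] = 1.7813, γ^t·E[r] = 1.603125, running G = 3.478125
t=2: π = [0.2344, 0.2031, 0.1465, 0.2090, 0.2070], E[r] = 1.7422, γ^t·E[r] = 1.411172, running G = 4.889297
t=3: π = [0.2278, 0.2031, 0.1504, 0.2063, 0.2124], E[r] = 1.7314, γ^t·E[r] = 1.262224, running G = 6.151521
t=4: π = [0.2273, 0.2031, 0.1504, 0.2058, 0.2134], E[r] = 1.7295, γ^t·E[r] = 1.134720, running G = 7.286240
t=5: π = [0.2273, 0.2031, 0.1504, 0.2058, 0.2134], E[r] = 1.7295, γ^t·E[r] = 1.021248, running G = 8.307488
t=6: π = [0.2273, 0.2031, 0.1504, 0.2058, 0.2134], E[r] = 1.7295, γ^t·E[r] = 0.919123, running G = 9.226611

G = 9.2266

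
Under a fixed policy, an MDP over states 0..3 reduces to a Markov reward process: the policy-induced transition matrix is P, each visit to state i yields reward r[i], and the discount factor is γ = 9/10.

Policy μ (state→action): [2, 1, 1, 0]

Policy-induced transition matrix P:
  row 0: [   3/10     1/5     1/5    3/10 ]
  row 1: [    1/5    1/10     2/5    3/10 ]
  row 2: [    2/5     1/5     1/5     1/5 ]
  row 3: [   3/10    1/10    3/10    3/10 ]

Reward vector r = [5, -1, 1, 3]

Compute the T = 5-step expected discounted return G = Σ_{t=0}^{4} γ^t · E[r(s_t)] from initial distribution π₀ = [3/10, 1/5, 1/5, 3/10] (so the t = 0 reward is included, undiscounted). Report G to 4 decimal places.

t=0: π = [0.3000, 0.2000, 0.2000, 0.3000], E[r] = 2.4000, γ^t·E[r] = 2.400000, running G = 2.400000
t=1: π = [0.3000, 0.1500, 0.2700, 0.2800], E[r] = 2.4600, γ^t·E[r] = 2.214000, running G = 4.614000
t=2: π = [0.3120, 0.1570, 0.2580, 0.2730], E[r] = 2.4800, γ^t·E[r] = 2.008800, running G = 6.622800
t=3: π = [0.3101, 0.1570, 0.2587, 0.2742], E[r] = 2.4748, γ^t·E[r] = 1.804129, running G = 8.426929
t=4: π = [0.3102, 0.1569, 0.2588, 0.2741], E[r] = 2.4752, γ^t·E[r] = 1.623966, running G = 10.050895

G = 10.0509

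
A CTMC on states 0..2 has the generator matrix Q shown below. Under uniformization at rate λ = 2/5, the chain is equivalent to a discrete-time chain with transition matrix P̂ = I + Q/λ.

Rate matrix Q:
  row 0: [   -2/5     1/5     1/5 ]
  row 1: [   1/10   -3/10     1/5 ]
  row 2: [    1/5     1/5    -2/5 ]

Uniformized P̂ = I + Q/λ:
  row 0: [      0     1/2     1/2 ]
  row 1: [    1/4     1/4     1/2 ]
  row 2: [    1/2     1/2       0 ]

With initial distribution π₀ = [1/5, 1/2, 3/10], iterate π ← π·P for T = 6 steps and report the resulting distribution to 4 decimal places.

π = [0.2672, 0.4000, 0.3328]

t=0: π = [0.2000, 0.5000, 0.3000]
t=1: π = [0.2750, 0.3750, 0.3500]
t=2: π = [0.2688, 0.4063, 0.3250]
t=3: π = [0.2641, 0.3984, 0.3375]
t=4: π = [0.2684, 0.4004, 0.3313]
t=5: π = [0.2657, 0.3999, 0.3344]
t=6: π = [0.2672, 0.4000, 0.3328]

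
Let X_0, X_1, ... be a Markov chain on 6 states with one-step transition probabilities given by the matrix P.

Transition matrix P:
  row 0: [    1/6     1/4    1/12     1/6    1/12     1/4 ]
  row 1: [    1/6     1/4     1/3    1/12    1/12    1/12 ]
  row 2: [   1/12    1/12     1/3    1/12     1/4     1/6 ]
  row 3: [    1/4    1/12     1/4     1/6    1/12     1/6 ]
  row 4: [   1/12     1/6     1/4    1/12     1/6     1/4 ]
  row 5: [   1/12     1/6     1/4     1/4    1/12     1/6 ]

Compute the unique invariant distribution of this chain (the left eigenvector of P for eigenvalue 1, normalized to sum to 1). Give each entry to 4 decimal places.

Balance equations π_j = Σ_i π_i·P[i][j]:
  π_0 = 1/6·π_0 + 1/6·π_1 + 1/12·π_2 + 1/4·π_3 + 1/12·π_4 + 1/12·π_5
  π_1 = 1/4·π_0 + 1/4·π_1 + 1/12·π_2 + 1/12·π_3 + 1/6·π_4 + 1/6·π_5
  π_2 = 1/12·π_0 + 1/3·π_1 + 1/3·π_2 + 1/4·π_3 + 1/4·π_4 + 1/4·π_5
  π_3 = 1/6·π_0 + 1/12·π_1 + 1/12·π_2 + 1/6·π_3 + 1/12·π_4 + 1/4·π_5
  π_4 = 1/12·π_0 + 1/12·π_1 + 1/4·π_2 + 1/12·π_3 + 1/6·π_4 + 1/12·π_5
  normalize: π_0 + π_1 + π_2 + π_3 + π_4 + π_5 = 1
Solving the linear system gives exactly π = [12270/94597, 14891/94597, 24922/94597, 12741/94597, 13131/94597, 16642/94597].

π = [0.1297, 0.1574, 0.2635, 0.1347, 0.1388, 0.1759]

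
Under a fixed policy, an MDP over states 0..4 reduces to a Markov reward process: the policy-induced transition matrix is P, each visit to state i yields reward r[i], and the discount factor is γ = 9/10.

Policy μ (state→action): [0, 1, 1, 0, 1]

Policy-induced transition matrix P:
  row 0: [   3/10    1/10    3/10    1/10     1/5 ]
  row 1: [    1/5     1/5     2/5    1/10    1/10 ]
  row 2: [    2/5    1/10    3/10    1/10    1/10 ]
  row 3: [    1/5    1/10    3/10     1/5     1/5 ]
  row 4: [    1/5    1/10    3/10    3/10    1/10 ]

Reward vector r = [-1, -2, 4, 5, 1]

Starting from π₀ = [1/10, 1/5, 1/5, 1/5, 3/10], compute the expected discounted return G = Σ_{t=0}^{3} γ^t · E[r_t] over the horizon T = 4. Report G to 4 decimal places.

G = 5.6911

t=0: π = [0.1000, 0.2000, 0.2000, 0.2000, 0.3000], E[r] = 1.6000, γ^t·E[r] = 1.600000, running G = 1.600000
t=1: π = [0.2500, 0.1200, 0.3200, 0.1800, 0.1300], E[r] = 1.8200, γ^t·E[r] = 1.638000, running G = 3.238000
t=2: π = [0.2890, 0.1120, 0.3120, 0.1440, 0.1430], E[r] = 1.5980, γ^t·E[r] = 1.294380, running G = 4.532380
t=3: π = [0.2913, 0.1112, 0.3112, 0.1430, 0.1433], E[r] = 1.5894, γ^t·E[r] = 1.158673, running G = 5.691053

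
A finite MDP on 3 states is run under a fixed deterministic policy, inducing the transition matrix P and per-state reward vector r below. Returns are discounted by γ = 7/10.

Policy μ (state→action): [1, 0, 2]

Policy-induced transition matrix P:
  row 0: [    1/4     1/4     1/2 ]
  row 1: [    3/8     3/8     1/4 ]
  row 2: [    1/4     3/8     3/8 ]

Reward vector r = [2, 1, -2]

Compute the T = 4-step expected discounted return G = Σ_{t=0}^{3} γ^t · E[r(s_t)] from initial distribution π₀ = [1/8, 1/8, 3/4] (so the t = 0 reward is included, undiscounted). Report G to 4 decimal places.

t=0: π = [0.1250, 0.1250, 0.7500], E[r] = -1.1250, γ^t·E[r] = -1.125000, running G = -1.125000
t=1: π = [0.2656, 0.3594, 0.3750], E[r] = 0.1406, γ^t·E[r] = 0.098438, running G = -1.026563
t=2: π = [0.2949, 0.3418, 0.3633], E[r] = 0.2051, γ^t·E[r] = 0.100488, running G = -0.926074
t=3: π = [0.2927, 0.3381, 0.3691], E[r] = 0.1853, γ^t·E[r] = 0.063559, running G = -0.862515

G = -0.8625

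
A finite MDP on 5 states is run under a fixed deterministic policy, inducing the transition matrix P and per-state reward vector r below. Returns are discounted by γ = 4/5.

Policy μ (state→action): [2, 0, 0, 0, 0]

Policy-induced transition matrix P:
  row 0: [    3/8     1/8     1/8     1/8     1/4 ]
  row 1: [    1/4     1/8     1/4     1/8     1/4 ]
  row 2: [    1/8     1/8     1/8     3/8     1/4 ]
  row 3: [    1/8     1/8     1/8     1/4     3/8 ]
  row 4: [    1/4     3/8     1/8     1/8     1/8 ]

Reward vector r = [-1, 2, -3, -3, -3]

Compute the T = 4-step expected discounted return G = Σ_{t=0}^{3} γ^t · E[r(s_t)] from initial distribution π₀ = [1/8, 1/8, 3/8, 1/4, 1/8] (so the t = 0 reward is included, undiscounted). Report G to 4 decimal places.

t=0: π = [0.1250, 0.1250, 0.3750, 0.2500, 0.1250], E[r] = -2.1250, γ^t·E[r] = -2.125000, running G = -2.125000
t=1: π = [0.1875, 0.1563, 0.1406, 0.2500, 0.2656], E[r] = -1.8438, γ^t·E[r] = -1.475000, running G = -3.600000
t=2: π = [0.2246, 0.1914, 0.1445, 0.1914, 0.2480], E[r] = -1.5938, γ^t·E[r] = -1.020000, running G = -4.620000
t=3: π = [0.2361, 0.1870, 0.1489, 0.1851, 0.2429], E[r] = -1.5928, γ^t·E[r] = -0.815500, running G = -5.435500

G = -5.4355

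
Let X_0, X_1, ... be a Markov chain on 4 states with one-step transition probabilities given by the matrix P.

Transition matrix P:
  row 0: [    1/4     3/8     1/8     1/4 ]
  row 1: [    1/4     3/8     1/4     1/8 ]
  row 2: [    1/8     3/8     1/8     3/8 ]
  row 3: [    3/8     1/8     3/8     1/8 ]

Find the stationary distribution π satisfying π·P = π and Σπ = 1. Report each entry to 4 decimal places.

π = [0.2491, 0.3223, 0.2179, 0.2106]

Balance equations π_j = Σ_i π_i·P[i][j]:
  π_0 = 1/4·π_0 + 1/4·π_1 + 1/8·π_2 + 3/8·π_3
  π_1 = 3/8·π_0 + 3/8·π_1 + 3/8·π_2 + 1/8·π_3
  π_2 = 1/8·π_0 + 1/4·π_1 + 1/8·π_2 + 3/8·π_3
  normalize: π_0 + π_1 + π_2 + π_3 = 1
Solving the linear system gives exactly π = [68/273, 88/273, 17/78, 115/546].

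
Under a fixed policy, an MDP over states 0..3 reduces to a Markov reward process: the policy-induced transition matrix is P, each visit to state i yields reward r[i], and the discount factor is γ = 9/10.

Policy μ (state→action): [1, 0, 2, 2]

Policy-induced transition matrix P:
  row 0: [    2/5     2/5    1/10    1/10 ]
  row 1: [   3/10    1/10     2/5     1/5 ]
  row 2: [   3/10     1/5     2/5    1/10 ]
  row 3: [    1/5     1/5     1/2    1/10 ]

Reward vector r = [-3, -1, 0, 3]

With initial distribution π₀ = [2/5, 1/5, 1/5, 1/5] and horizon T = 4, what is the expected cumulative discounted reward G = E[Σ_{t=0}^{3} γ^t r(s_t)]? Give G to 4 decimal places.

t=0: π = [0.4000, 0.2000, 0.2000, 0.2000], E[r] = -0.8000, γ^t·E[r] = -0.800000, running G = -0.800000
t=1: π = [0.3200, 0.2600, 0.3000, 0.1200], E[r] = -0.8600, γ^t·E[r] = -0.774000, running G = -1.574000
t=2: π = [0.3200, 0.2380, 0.3160, 0.1260], E[r] = -0.8200, γ^t·E[r] = -0.664200, running G = -2.238200
t=3: π = [0.3194, 0.2402, 0.3166, 0.1238], E[r] = -0.8270, γ^t·E[r] = -0.602883, running G = -2.841083

G = -2.8411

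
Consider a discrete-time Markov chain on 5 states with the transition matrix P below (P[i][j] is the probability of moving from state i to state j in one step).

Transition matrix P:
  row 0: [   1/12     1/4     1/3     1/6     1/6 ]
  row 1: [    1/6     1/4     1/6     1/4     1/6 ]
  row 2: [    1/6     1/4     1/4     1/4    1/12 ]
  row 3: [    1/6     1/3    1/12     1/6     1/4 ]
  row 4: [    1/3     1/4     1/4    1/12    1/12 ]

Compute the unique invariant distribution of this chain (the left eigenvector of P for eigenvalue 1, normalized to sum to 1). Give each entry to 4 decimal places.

π = [0.1773, 0.2661, 0.2103, 0.1937, 0.1526]

Balance equations π_j = Σ_i π_i·P[i][j]:
  π_0 = 1/12·π_0 + 1/6·π_1 + 1/6·π_2 + 1/6·π_3 + 1/3·π_4
  π_1 = 1/4·π_0 + 1/4·π_1 + 1/4·π_2 + 1/3·π_3 + 1/4·π_4
  π_2 = 1/3·π_0 + 1/6·π_1 + 1/4·π_2 + 1/12·π_3 + 1/4·π_4
  π_3 = 1/6·π_0 + 1/4·π_1 + 1/4·π_2 + 1/6·π_3 + 1/12·π_4
  normalize: π_0 + π_1 + π_2 + π_3 + π_4 = 1
Solving the linear system gives exactly π = [1096/6181, 235/883, 1300/6181, 171/883, 943/6181].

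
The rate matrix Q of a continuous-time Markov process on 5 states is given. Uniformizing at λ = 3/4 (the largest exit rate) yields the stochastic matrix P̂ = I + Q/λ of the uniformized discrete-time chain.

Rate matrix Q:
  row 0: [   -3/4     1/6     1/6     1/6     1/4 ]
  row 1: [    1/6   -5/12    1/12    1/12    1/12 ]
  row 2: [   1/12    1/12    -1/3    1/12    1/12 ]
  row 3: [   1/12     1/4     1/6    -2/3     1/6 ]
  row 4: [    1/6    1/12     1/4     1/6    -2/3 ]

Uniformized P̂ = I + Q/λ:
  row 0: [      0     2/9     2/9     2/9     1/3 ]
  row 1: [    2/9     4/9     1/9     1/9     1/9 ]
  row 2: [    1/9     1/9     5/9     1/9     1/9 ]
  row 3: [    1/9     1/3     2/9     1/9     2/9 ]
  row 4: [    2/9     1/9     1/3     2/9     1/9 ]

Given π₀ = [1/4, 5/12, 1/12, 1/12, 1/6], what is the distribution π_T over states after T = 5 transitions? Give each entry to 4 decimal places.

t=0: π = [0.2500, 0.4167, 0.0833, 0.0833, 0.1667]
t=1: π = [0.1481, 0.2963, 0.2222, 0.1574, 0.1759]
t=2: π = [0.1471, 0.2613, 0.2829, 0.1471, 0.1615]
t=3: π = [0.1417, 0.2473, 0.3054, 0.1454, 0.1602]
t=4: π = [0.1406, 0.2416, 0.3144, 0.1447, 0.1588]
t=5: π = [0.1400, 0.2394, 0.3178, 0.1444, 0.1584]

π = [0.1400, 0.2394, 0.3178, 0.1444, 0.1584]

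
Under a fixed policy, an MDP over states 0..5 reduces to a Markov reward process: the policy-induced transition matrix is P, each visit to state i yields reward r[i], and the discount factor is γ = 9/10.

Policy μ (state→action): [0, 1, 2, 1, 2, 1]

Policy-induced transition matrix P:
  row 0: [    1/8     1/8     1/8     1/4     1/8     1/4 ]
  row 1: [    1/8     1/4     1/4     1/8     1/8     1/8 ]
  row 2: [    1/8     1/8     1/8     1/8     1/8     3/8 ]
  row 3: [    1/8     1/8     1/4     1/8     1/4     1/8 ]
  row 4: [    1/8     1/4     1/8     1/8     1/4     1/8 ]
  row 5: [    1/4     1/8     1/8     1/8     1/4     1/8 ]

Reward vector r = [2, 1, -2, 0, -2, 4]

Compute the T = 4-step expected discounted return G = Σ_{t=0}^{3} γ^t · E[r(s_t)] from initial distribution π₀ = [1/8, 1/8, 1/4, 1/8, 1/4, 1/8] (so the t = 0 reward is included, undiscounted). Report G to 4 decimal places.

G = 1.1521

t=0: π = [0.1250, 0.1250, 0.2500, 0.1250, 0.2500, 0.1250], E[r] = -0.1250, γ^t·E[r] = -0.125000, running G = -0.125000
t=1: π = [0.1406, 0.1719, 0.1563, 0.1406, 0.1875, 0.2031], E[r] = 0.5781, γ^t·E[r] = 0.520313, running G = 0.395313
t=2: π = [0.1504, 0.1699, 0.1641, 0.1426, 0.1914, 0.1816], E[r] = 0.4863, γ^t·E[r] = 0.393926, running G = 0.789238
t=3: π = [0.1477, 0.1702, 0.1641, 0.1438, 0.1895, 0.1848], E[r] = 0.4978, γ^t·E[r] = 0.362898, running G = 1.152136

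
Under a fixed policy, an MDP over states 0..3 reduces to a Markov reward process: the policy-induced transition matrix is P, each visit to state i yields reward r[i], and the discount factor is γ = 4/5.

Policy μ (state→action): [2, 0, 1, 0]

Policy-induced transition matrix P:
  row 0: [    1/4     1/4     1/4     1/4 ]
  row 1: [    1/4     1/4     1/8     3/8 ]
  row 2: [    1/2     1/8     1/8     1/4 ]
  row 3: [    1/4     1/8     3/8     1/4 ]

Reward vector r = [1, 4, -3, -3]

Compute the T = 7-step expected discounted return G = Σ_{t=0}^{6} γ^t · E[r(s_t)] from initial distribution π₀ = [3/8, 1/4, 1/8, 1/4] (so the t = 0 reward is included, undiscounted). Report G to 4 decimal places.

G = -1.1077

t=0: π = [0.3750, 0.2500, 0.1250, 0.2500], E[r] = 0.2500, γ^t·E[r] = 0.250000, running G = 0.250000
t=1: π = [0.2813, 0.2031, 0.2344, 0.2813], E[r] = -0.4531, γ^t·E[r] = -0.362500, running G = -0.112500
t=2: π = [0.3086, 0.1855, 0.2305, 0.2754], E[r] = -0.4668, γ^t·E[r] = -0.298750, running G = -0.411250
t=3: π = [0.3076, 0.1868, 0.2324, 0.2732], E[r] = -0.4622, γ^t·E[r] = -0.236625, running G = -0.647875
t=4: π = [0.3081, 0.1868, 0.2318, 0.2733], E[r] = -0.4600, γ^t·E[r] = -0.188413, running G = -0.836288
t=5: π = [0.3079, 0.1869, 0.2318, 0.2733], E[r] = -0.4602, γ^t·E[r] = -0.150801, running G = -0.987089
t=6: π = [0.3080, 0.1869, 0.2318, 0.2734], E[r] = -0.4602, γ^t·E[r] = -0.120639, running G = -1.107727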